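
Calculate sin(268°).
sin(268°) = -0.9994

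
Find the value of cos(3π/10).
cos(3π/10) = 0.5878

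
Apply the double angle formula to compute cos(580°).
cos(580°) = cos²290° - sin²290° = -0.766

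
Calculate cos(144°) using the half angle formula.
cos(144°) = -√((1 + cos 288°)/2) = -0.809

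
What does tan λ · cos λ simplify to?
tan λ · cos λ = sin λ (using Quotient identity)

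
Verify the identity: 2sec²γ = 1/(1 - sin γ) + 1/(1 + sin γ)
RHS = [(1 + sin γ) + (1 - sin γ)] / [(1 - sin γ)(1 + sin γ)] = 2/(1 - sin²γ) = 2/cos²γ = 2sec²γ = LHS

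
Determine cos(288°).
cos(288°) = 0.309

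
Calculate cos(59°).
cos(59°) = 0.515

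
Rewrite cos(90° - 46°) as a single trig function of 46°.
cos(90° - 46°) = sin(46°)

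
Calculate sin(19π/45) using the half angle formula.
sin(19π/45) = √((1 - cos 38π/45)/2) = 0.9703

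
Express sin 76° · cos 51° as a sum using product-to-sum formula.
sin 76° cos 51° = (1/2)[sin(76°+51°) + sin(76°-51°)]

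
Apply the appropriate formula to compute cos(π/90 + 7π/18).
cos(π/90 + 7π/18) = cos π/90 cos 7π/18 - sin π/90 sin 7π/18 = 0.309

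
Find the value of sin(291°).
sin(291°) = -0.9336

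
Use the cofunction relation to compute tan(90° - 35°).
tan(90° - 35°) = cot(35°) = 1.428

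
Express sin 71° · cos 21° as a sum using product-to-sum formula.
sin 71° cos 21° = (1/2)[sin(71°+21°) + sin(71°-21°)]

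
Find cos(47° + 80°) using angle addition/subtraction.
cos(47° + 80°) = cos 47° cos 80° - sin 47° sin 80° = -0.6018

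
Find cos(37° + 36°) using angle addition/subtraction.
cos(37° + 36°) = cos 37° cos 36° - sin 37° sin 36° = 0.2924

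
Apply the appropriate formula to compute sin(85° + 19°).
sin(85° + 19°) = sin 85° cos 19° + cos 85° sin 19° = 0.9703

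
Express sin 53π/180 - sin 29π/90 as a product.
sin 53π/180 - sin 29π/90 = 2 cos(37π/120) sin(-π/72)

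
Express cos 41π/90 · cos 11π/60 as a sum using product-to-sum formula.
cos 41π/90 cos 11π/60 = (1/2)[cos(41π/90-11π/60) + cos(41π/90+11π/60)]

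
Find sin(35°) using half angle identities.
sin(35°) = √((1 - cos 70°)/2) = 0.5736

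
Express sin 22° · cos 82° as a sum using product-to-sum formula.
sin 22° cos 82° = (1/2)[sin(22°+82°) + sin(22°-82°)]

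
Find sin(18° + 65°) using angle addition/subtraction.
sin(18° + 65°) = sin 18° cos 65° + cos 18° sin 65° = 0.9925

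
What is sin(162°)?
sin(162°) = 0.309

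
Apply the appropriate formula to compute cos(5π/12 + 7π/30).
cos(5π/12 + 7π/30) = cos 5π/12 cos 7π/30 - sin 5π/12 sin 7π/30 = -0.454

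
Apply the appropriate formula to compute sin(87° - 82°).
sin(87° - 82°) = sin 87° cos 82° - cos 87° sin 82° = 0.08716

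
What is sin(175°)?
sin(175°) = 0.08716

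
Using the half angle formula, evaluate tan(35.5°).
tan(35.5°) = sin 71° / (1 + cos 71°) = 0.7133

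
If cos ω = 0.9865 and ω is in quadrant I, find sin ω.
sin ω = 0.1638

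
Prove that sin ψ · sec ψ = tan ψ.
LHS = sin ψ · (1/cos ψ) = sin ψ/cos ψ = tan ψ = RHS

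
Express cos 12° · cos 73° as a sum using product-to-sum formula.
cos 12° cos 73° = (1/2)[cos(12°-73°) + cos(12°+73°)]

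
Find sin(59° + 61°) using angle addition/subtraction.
sin(59° + 61°) = sin 59° cos 61° + cos 59° sin 61° = √3/2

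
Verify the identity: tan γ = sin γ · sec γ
RHS = sin γ · (1/cos γ) = sin γ/cos γ = tan γ = LHS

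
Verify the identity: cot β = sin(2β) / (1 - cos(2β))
RHS = 2 sin β cos β / (2sin²β) = cos β/sin β = cot β = LHS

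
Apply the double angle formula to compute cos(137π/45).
cos(137π/45) = cos²137π/90 - sin²137π/90 = -0.9903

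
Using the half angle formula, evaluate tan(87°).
tan(87°) = sin 174° / (1 + cos 174°) = 19.08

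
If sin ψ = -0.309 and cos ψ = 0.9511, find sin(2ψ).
sin(2ψ) = 2 sin ψ cos ψ = -0.5878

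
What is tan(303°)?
tan(303°) = -1.54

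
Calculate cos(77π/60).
cos(77π/60) = -0.6293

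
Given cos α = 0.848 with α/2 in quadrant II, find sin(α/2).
sin(α/2) = ±√((1 - cos α)/2); positive since α/2 ∈ QII, so sin(α/2) = 0.2757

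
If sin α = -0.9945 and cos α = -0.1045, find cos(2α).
cos(2α) = cos²α - sin²α = -0.9781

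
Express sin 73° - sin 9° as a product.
sin 73° - sin 9° = 2 cos(41°) sin(32°)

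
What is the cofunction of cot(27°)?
cot(27°) = tan(90° - 27°) = tan(63°)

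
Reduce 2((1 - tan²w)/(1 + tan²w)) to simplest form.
2((1 - tan²w)/(1 + tan²w)) = 2(cos(2w)) (using Double angle)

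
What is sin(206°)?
sin(206°) = -0.4384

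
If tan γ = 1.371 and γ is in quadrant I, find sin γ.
sin γ = 0.8079 (using tan²γ + 1 = sec²γ)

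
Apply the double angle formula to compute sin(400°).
sin(400°) = 2 sin 200° cos 200° = 0.6428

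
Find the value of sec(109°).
sec(109°) = -3.072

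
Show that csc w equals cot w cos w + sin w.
RHS = cos²w/sin w + sin w = (cos²w + sin²w)/sin w = 1/sin w = csc w = LHS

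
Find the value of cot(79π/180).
cot(79π/180) = 0.1944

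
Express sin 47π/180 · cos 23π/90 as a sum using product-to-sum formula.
sin 47π/180 cos 23π/90 = (1/2)[sin(47π/180+23π/90) + sin(47π/180-23π/90)]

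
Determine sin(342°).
sin(342°) = -0.309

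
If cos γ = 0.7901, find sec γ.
sec γ = 1/cos γ = 1.266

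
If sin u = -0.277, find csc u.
csc u = 1/sin u = -3.61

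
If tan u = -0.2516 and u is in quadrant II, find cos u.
cos u = -0.9698 (using tan²u + 1 = sec²u)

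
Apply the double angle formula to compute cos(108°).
cos(108°) = cos²54° - sin²54° = -0.309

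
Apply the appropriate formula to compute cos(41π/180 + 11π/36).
cos(41π/180 + 11π/36) = cos 41π/180 cos 11π/36 - sin 41π/180 sin 11π/36 = -0.1045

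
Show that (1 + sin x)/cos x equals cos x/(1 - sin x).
LHS = (1 + sin x)(1 - sin x) / (cos x(1 - sin x)) = (1 - sin²x) / (cos x(1 - sin x)) = cos²x / (cos x(1 - sin x)) = cos x/(1 - sin x) = RHS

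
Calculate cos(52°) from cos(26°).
cos(52°) = cos²26° - sin²26° = 0.6157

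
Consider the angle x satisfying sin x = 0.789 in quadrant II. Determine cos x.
cos x = ±√(1 - sin²x) = -0.6144 (negative in QII)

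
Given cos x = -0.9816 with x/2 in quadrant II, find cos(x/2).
cos(x/2) = ±√((1 + cos x)/2); negative since x/2 ∈ QII, so cos(x/2) = -0.09592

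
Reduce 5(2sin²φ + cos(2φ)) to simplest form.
5(2sin²φ + cos(2φ)) = 5 (using Double angle)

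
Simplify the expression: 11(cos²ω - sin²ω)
11(cos²ω - sin²ω) = 11(cos(2ω)) (using Double angle)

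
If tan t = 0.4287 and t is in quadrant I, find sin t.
sin t = 0.394 (using tan²t + 1 = sec²t)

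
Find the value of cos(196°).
cos(196°) = -0.9613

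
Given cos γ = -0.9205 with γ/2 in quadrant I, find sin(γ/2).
sin(γ/2) = ±√((1 - cos γ)/2); positive since γ/2 ∈ QI, so sin(γ/2) = 0.9799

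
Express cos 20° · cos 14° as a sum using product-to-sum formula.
cos 20° cos 14° = (1/2)[cos(20°-14°) + cos(20°+14°)]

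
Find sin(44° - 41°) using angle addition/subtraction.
sin(44° - 41°) = sin 44° cos 41° - cos 44° sin 41° = 0.05234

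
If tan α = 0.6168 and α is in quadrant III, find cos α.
cos α = -0.8511 (using tan²α + 1 = sec²α)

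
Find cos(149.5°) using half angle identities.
cos(149.5°) = -√((1 + cos 299°)/2) = -0.8616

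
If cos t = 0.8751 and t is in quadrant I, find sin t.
sin t = 0.4839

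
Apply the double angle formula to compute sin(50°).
sin(50°) = 2 sin 25° cos 25° = 0.766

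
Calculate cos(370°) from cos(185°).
cos(370°) = cos²185° - sin²185° = 0.9848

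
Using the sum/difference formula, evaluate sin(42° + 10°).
sin(42° + 10°) = sin 42° cos 10° + cos 42° sin 10° = 0.788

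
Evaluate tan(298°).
tan(298°) = -1.881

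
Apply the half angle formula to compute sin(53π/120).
sin(53π/120) = √((1 - cos 53π/60)/2) = 0.9833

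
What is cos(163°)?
cos(163°) = -0.9563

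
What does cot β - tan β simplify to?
cot β - tan β = 2 cot(2β) (using Double angle)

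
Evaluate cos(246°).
cos(246°) = -0.4067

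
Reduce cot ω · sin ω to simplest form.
cot ω · sin ω = cos ω (using Quotient identity)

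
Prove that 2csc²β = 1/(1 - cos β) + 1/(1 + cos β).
RHS = [(1 + cos β) + (1 - cos β)] / [(1 - cos β)(1 + cos β)] = 2/(1 - cos²β) = 2/sin²β = 2csc²β = LHS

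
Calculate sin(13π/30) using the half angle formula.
sin(13π/30) = √((1 - cos 13π/15)/2) = 0.9781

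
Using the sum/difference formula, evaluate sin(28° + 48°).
sin(28° + 48°) = sin 28° cos 48° + cos 28° sin 48° = 0.9703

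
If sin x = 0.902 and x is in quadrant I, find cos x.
cos x = 0.4317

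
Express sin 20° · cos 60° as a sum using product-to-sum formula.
sin 20° cos 60° = (1/2)[sin(20°+60°) + sin(20°-60°)]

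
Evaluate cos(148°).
cos(148°) = -0.848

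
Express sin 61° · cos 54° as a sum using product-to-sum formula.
sin 61° cos 54° = (1/2)[sin(61°+54°) + sin(61°-54°)]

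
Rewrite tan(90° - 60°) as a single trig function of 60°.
tan(90° - 60°) = cot(60°)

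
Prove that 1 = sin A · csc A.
RHS = sin A · (1/sin A) = 1 = LHS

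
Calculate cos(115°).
cos(115°) = -0.4226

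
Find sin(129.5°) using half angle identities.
sin(129.5°) = √((1 - cos 259°)/2) = 0.7716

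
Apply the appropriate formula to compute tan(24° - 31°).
tan(24° - 31°) = (tan 24° - tan 31°)/(1 + tan 24° tan 31°) = -0.1228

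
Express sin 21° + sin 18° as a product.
sin 21° + sin 18° = 2 sin(19.5°) cos(1.5°)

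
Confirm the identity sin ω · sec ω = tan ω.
LHS = sin ω · (1/cos ω) = sin ω/cos ω = tan ω = RHS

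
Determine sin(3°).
sin(3°) = 0.05234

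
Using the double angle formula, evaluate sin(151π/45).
sin(151π/45) = 2 sin 151π/90 cos 151π/90 = -0.8988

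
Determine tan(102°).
tan(102°) = -4.705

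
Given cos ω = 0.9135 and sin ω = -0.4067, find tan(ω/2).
tan(ω/2) = sin ω / (1 + cos ω) = -0.2125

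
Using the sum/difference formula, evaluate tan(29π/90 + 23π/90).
tan(29π/90 + 23π/90) = (tan 29π/90 + tan 23π/90)/(1 - tan 29π/90 tan 23π/90) = -4.011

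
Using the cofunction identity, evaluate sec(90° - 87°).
sec(90° - 87°) = csc(87°) = 1.001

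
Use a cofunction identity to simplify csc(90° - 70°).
csc(90° - 70°) = sec(70°)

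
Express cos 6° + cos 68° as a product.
cos 6° + cos 68° = 2 cos(37°) cos(-31°)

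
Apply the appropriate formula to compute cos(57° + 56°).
cos(57° + 56°) = cos 57° cos 56° - sin 57° sin 56° = -0.3907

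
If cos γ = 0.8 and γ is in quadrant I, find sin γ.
sin γ = 0.6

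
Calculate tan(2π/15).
tan(2π/15) = 0.4452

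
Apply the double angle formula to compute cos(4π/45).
cos(4π/45) = 2cos²2π/45 - 1 = 0.9613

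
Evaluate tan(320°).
tan(320°) = -0.8391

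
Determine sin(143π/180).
sin(143π/180) = 0.6018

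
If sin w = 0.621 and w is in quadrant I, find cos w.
cos w = 0.7838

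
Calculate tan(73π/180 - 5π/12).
tan(73π/180 - 5π/12) = (tan 73π/180 - tan 5π/12)/(1 + tan 73π/180 tan 5π/12) = -0.03492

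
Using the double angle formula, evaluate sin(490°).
sin(490°) = 2 sin 245° cos 245° = 0.766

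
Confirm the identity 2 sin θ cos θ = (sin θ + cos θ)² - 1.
RHS = sin²θ + 2 sin θ cos θ + cos²θ - 1 = (sin²θ + cos²θ) + 2 sin θ cos θ - 1 = 1 + 2 sin θ cos θ - 1 = 2 sin θ cos θ = LHS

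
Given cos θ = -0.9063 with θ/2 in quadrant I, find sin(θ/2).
sin(θ/2) = ±√((1 - cos θ)/2); positive since θ/2 ∈ QI, so sin(θ/2) = 0.9763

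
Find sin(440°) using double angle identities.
sin(440°) = 2 sin 220° cos 220° = 0.9848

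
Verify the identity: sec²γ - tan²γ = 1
LHS = 1/cos²γ - sin²γ/cos²γ = (1 - sin²γ)/cos²γ = cos²γ/cos²γ = 1 = RHS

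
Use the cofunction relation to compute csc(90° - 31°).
csc(90° - 31°) = sec(31°) = 1.167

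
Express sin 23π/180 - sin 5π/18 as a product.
sin 23π/180 - sin 5π/18 = 2 cos(73π/360) sin(-3π/40)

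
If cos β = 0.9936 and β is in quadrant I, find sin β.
sin β = 0.113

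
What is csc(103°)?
csc(103°) = 1.026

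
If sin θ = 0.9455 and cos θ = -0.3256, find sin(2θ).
sin(2θ) = 2 sin θ cos θ = -0.6157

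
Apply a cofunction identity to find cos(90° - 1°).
cos(90° - 1°) = sin(1°) = 0.01745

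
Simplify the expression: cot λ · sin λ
cot λ · sin λ = cos λ (using Quotient identity)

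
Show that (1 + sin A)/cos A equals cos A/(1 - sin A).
LHS = (1 + sin A)(1 - sin A) / (cos A(1 - sin A)) = (1 - sin²A) / (cos A(1 - sin A)) = cos²A / (cos A(1 - sin A)) = cos A/(1 - sin A) = RHS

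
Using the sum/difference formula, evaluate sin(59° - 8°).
sin(59° - 8°) = sin 59° cos 8° - cos 59° sin 8° = 0.7771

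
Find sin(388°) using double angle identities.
sin(388°) = 2 sin 194° cos 194° = 0.4695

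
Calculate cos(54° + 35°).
cos(54° + 35°) = cos 54° cos 35° - sin 54° sin 35° = 0.01745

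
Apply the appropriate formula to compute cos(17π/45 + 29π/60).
cos(17π/45 + 29π/60) = cos 17π/45 cos 29π/60 - sin 17π/45 sin 29π/60 = -0.9063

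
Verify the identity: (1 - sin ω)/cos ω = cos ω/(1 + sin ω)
LHS = (1 - sin ω)(1 + sin ω) / (cos ω(1 + sin ω)) = (1 - sin²ω) / (cos ω(1 + sin ω)) = cos²ω / (cos ω(1 + sin ω)) = cos ω/(1 + sin ω) = RHS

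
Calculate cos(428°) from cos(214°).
cos(428°) = cos²214° - sin²214° = 0.3746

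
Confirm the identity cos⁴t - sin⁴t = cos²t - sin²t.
LHS = (cos²t - sin²t)(cos²t + sin²t) = (cos²t - sin²t) · 1 = cos²t - sin²t = RHS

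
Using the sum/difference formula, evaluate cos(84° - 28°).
cos(84° - 28°) = cos 84° cos 28° + sin 84° sin 28° = 0.5592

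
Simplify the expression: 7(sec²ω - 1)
7(sec²ω - 1) = 7(tan²ω) (using Pythagorean identity)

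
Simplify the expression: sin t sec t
sin t sec t = tan t (using Reciprocal + quotient)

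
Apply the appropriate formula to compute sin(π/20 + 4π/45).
sin(π/20 + 4π/45) = sin π/20 cos 4π/45 + cos π/20 sin 4π/45 = 0.4226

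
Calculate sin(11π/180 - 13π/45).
sin(11π/180 - 13π/45) = sin 11π/180 cos 13π/45 - cos 11π/180 sin 13π/45 = -0.6561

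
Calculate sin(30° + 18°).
sin(30° + 18°) = sin 30° cos 18° + cos 30° sin 18° = 0.7431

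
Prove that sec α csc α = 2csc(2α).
RHS = 2/sin(2α) = 2/(2 sin α cos α) = 1/(sin α cos α) = (1/cos α)(1/sin α) = sec α csc α = LHS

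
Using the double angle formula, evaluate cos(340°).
cos(340°) = cos²170° - sin²170° = 0.9397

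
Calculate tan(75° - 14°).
tan(75° - 14°) = (tan 75° - tan 14°)/(1 + tan 75° tan 14°) = 1.804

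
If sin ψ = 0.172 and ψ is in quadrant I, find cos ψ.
cos ψ = 0.9851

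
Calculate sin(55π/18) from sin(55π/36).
sin(55π/18) = 2 sin 55π/36 cos 55π/36 = -0.1736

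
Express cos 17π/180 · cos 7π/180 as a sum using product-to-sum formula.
cos 17π/180 cos 7π/180 = (1/2)[cos(17π/180-7π/180) + cos(17π/180+7π/180)]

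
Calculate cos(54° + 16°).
cos(54° + 16°) = cos 54° cos 16° - sin 54° sin 16° = 0.342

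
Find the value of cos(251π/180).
cos(251π/180) = -0.3256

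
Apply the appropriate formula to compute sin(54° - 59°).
sin(54° - 59°) = sin 54° cos 59° - cos 54° sin 59° = -0.08716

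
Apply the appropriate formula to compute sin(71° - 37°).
sin(71° - 37°) = sin 71° cos 37° - cos 71° sin 37° = 0.5592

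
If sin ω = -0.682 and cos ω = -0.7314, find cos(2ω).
cos(2ω) = cos²ω - sin²ω = 0.06982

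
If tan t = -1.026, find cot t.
cot t = 1/tan t = -0.9747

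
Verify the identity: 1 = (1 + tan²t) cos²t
RHS = sec²t · cos²t = (1/cos²t) · cos²t = 1 = LHS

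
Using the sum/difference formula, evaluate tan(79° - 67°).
tan(79° - 67°) = (tan 79° - tan 67°)/(1 + tan 79° tan 67°) = 0.2126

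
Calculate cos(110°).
cos(110°) = -0.342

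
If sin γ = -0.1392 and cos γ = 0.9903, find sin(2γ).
sin(2γ) = 2 sin γ cos γ = -0.2757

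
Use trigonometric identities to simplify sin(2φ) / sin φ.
sin(2φ) / sin φ = 2 cos φ (using Double angle)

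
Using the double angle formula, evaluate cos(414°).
cos(414°) = cos²207° - sin²207° = 0.5878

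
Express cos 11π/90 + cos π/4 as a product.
cos 11π/90 + cos π/4 = 2 cos(67π/360) cos(-23π/360)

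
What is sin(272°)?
sin(272°) = -0.9994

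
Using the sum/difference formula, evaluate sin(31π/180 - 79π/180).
sin(31π/180 - 79π/180) = sin 31π/180 cos 79π/180 - cos 31π/180 sin 79π/180 = -0.7431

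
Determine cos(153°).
cos(153°) = -0.891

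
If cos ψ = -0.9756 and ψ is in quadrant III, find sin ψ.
sin ψ = -0.2196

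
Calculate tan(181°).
tan(181°) = 0.01746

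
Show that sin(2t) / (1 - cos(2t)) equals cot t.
LHS = 2 sin t cos t / (2sin²t) = cos t/sin t = cot t = RHS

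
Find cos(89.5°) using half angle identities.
cos(89.5°) = √((1 + cos 179°)/2) = 0.008727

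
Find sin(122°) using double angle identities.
sin(122°) = 2 sin 61° cos 61° = 0.848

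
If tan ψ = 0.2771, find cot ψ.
cot ψ = 1/tan ψ = 3.609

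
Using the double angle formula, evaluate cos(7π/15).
cos(7π/15) = cos²7π/30 - sin²7π/30 = 0.1045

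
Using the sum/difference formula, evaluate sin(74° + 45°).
sin(74° + 45°) = sin 74° cos 45° + cos 74° sin 45° = 0.8746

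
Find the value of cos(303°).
cos(303°) = 0.5446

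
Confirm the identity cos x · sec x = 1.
LHS = cos x · (1/cos x) = 1 = RHS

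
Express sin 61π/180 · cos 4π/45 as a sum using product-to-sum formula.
sin 61π/180 cos 4π/45 = (1/2)[sin(61π/180+4π/45) + sin(61π/180-4π/45)]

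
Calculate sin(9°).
sin(9°) = 0.1564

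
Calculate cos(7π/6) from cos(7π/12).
cos(7π/6) = cos²7π/12 - sin²7π/12 = -√3/2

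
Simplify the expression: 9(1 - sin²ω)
9(1 - sin²ω) = 9(cos²ω) (using Pythagorean identity)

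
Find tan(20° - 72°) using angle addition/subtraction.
tan(20° - 72°) = (tan 20° - tan 72°)/(1 + tan 20° tan 72°) = -1.28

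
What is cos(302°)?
cos(302°) = 0.5299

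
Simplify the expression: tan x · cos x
tan x · cos x = sin x (using Quotient identity)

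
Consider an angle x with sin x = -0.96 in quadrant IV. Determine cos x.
cos x = √(1 - sin²x) = 0.28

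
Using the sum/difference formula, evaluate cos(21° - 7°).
cos(21° - 7°) = cos 21° cos 7° + sin 21° sin 7° = 0.9703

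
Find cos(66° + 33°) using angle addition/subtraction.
cos(66° + 33°) = cos 66° cos 33° - sin 66° sin 33° = -0.1564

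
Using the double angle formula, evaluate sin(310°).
sin(310°) = 2 sin 155° cos 155° = -0.766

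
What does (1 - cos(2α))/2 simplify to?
(1 - cos(2α))/2 = sin²α (using Power reduction)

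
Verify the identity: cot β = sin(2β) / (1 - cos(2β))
RHS = 2 sin β cos β / (2sin²β) = cos β/sin β = cot β = LHS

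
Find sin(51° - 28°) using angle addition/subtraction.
sin(51° - 28°) = sin 51° cos 28° - cos 51° sin 28° = 0.3907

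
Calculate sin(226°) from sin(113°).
sin(226°) = 2 sin 113° cos 113° = -0.7193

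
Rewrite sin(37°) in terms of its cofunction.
sin(37°) = cos(90° - 37°) = cos(53°)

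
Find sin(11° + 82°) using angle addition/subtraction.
sin(11° + 82°) = sin 11° cos 82° + cos 11° sin 82° = 0.9986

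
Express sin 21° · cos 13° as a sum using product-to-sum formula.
sin 21° cos 13° = (1/2)[sin(21°+13°) + sin(21°-13°)]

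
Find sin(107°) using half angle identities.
sin(107°) = √((1 - cos 214°)/2) = 0.9563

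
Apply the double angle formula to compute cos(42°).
cos(42°) = 2cos²21° - 1 = 0.7431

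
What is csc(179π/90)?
csc(179π/90) = -28.65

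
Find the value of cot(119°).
cot(119°) = -0.5543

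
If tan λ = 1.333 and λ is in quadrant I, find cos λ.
cos λ = 0.6001 (using tan²λ + 1 = sec²λ)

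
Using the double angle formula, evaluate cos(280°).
cos(280°) = cos²140° - sin²140° = 0.1736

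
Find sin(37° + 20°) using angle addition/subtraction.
sin(37° + 20°) = sin 37° cos 20° + cos 37° sin 20° = 0.8387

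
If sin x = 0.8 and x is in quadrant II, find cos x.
cos x = -0.6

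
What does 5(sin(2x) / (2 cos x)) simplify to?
5(sin(2x) / (2 cos x)) = 5(sin x) (using Double angle)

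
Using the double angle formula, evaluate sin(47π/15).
sin(47π/15) = 2 sin 47π/30 cos 47π/30 = -0.4067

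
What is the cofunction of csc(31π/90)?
csc(31π/90) = sec(π/2 - 31π/90) = sec(7π/45)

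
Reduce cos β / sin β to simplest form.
cos β / sin β = cot β (using Quotient identity)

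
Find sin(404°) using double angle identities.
sin(404°) = 2 sin 202° cos 202° = 0.6947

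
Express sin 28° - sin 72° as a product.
sin 28° - sin 72° = 2 cos(50°) sin(-22°)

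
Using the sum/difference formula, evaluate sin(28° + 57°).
sin(28° + 57°) = sin 28° cos 57° + cos 28° sin 57° = 0.9962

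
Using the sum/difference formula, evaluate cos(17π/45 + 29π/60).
cos(17π/45 + 29π/60) = cos 17π/45 cos 29π/60 - sin 17π/45 sin 29π/60 = -0.9063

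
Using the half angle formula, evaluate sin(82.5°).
sin(82.5°) = √((1 - cos 165°)/2) = 0.9914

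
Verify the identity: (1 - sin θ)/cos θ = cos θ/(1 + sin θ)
LHS = (1 - sin θ)(1 + sin θ) / (cos θ(1 + sin θ)) = (1 - sin²θ) / (cos θ(1 + sin θ)) = cos²θ / (cos θ(1 + sin θ)) = cos θ/(1 + sin θ) = RHS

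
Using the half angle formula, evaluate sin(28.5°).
sin(28.5°) = √((1 - cos 57°)/2) = 0.4772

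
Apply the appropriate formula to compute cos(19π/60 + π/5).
cos(19π/60 + π/5) = cos 19π/60 cos π/5 - sin 19π/60 sin π/5 = -0.05234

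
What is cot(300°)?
cot(300°) = -√3/3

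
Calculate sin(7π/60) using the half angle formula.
sin(7π/60) = √((1 - cos 7π/30)/2) = 0.3584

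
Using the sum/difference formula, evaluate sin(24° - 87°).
sin(24° - 87°) = sin 24° cos 87° - cos 24° sin 87° = -0.891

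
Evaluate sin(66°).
sin(66°) = 0.9135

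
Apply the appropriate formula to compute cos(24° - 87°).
cos(24° - 87°) = cos 24° cos 87° + sin 24° sin 87° = 0.454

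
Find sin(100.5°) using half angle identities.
sin(100.5°) = √((1 - cos 201°)/2) = 0.9833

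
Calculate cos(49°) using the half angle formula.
cos(49°) = √((1 + cos 98°)/2) = 0.6561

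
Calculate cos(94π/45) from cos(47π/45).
cos(94π/45) = 2cos²47π/45 - 1 = 0.9613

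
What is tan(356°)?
tan(356°) = -0.06993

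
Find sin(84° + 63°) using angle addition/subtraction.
sin(84° + 63°) = sin 84° cos 63° + cos 84° sin 63° = 0.5446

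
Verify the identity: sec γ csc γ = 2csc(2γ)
RHS = 2/sin(2γ) = 2/(2 sin γ cos γ) = 1/(sin γ cos γ) = (1/cos γ)(1/sin γ) = sec γ csc γ = LHS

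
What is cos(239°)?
cos(239°) = -0.515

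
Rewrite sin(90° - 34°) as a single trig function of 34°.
sin(90° - 34°) = cos(34°)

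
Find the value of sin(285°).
sin(285°) = -(√6+√2)/4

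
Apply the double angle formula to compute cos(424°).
cos(424°) = 1 - 2sin²212° = 0.4384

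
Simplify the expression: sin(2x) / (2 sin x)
sin(2x) / (2 sin x) = cos x (using Double angle)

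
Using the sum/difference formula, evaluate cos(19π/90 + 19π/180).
cos(19π/90 + 19π/180) = cos 19π/90 cos 19π/180 - sin 19π/90 sin 19π/180 = 0.5446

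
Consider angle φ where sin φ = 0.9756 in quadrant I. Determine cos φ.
cos φ = √(1 - sin²φ) = 0.2196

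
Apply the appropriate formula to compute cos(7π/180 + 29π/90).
cos(7π/180 + 29π/90) = cos 7π/180 cos 29π/90 - sin 7π/180 sin 29π/90 = 0.4226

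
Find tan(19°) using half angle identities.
tan(19°) = sin 38° / (1 + cos 38°) = 0.3443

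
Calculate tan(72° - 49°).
tan(72° - 49°) = (tan 72° - tan 49°)/(1 + tan 72° tan 49°) = 0.4245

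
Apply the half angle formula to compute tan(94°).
tan(94°) = sin 188° / (1 + cos 188°) = -14.3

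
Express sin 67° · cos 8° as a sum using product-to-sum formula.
sin 67° cos 8° = (1/2)[sin(67°+8°) + sin(67°-8°)]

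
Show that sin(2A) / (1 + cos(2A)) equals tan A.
LHS = 2 sin A cos A / (2cos²A) = sin A/cos A = tan A = RHS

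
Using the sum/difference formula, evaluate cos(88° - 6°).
cos(88° - 6°) = cos 88° cos 6° + sin 88° sin 6° = 0.1392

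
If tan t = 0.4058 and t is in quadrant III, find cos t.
cos t = -0.9266 (using tan²t + 1 = sec²t)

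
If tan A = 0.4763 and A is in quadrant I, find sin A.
sin A = 0.43 (using tan²A + 1 = sec²A)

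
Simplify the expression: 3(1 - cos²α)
3(1 - cos²α) = 3(sin²α) (using Pythagorean identity)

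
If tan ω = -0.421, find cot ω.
cot ω = 1/tan ω = -2.375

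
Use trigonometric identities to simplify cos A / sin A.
cos A / sin A = cot A (using Quotient identity)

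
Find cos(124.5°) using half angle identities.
cos(124.5°) = -√((1 + cos 249°)/2) = -0.5664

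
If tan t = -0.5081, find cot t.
cot t = 1/tan t = -1.968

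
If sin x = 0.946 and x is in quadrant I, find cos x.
cos x = 0.3242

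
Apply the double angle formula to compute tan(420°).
tan(420°) = 2 tan 210° / (1 - tan²210°) = √3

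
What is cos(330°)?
cos(330°) = √3/2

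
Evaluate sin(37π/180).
sin(37π/180) = 0.6018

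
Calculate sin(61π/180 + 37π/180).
sin(61π/180 + 37π/180) = sin 61π/180 cos 37π/180 + cos 61π/180 sin 37π/180 = 0.9903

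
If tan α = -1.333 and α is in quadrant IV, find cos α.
cos α = 0.6001 (using tan²α + 1 = sec²α)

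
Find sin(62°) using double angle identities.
sin(62°) = 2 sin 31° cos 31° = 0.8829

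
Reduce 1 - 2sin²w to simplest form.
1 - 2sin²w = cos(2w) (using Double angle)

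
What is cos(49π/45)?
cos(49π/45) = -0.9613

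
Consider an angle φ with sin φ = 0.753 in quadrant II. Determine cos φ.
cos φ = ±√(1 - sin²φ) = -0.658 (negative in QII)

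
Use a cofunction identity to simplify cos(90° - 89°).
cos(90° - 89°) = sin(89°)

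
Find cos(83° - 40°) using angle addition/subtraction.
cos(83° - 40°) = cos 83° cos 40° + sin 83° sin 40° = 0.7314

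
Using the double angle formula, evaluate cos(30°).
cos(30°) = cos²15° - sin²15° = √3/2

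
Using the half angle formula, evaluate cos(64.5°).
cos(64.5°) = √((1 + cos 129°)/2) = 0.4305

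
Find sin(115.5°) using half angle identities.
sin(115.5°) = √((1 - cos 231°)/2) = 0.9026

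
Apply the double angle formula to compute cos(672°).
cos(672°) = cos²336° - sin²336° = 0.6691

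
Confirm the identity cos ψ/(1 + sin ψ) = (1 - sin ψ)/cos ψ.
RHS = (1 - sin ψ)(1 + sin ψ) / (cos ψ(1 + sin ψ)) = (1 - sin²ψ) / (cos ψ(1 + sin ψ)) = cos²ψ / (cos ψ(1 + sin ψ)) = cos ψ/(1 + sin ψ) = LHS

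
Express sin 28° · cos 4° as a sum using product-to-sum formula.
sin 28° cos 4° = (1/2)[sin(28°+4°) + sin(28°-4°)]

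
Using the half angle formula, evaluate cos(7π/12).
cos(7π/12) = -√((1 + cos 7π/6)/2) = -(√6-√2)/4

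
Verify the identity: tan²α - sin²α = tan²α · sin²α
LHS = sin²α/cos²α - sin²α = sin²α(1/cos²α - 1) = sin²α · (1 - cos²α)/cos²α = sin²α · sin²α/cos²α = sin²α · tan²α = RHS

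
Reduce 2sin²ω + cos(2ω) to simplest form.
2sin²ω + cos(2ω) = 1 (using Double angle)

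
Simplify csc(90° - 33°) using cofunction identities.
csc(90° - 33°) = sec(33°)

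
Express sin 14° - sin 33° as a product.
sin 14° - sin 33° = 2 cos(23.5°) sin(-9.5°)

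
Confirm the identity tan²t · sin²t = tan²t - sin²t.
RHS = sin²t/cos²t - sin²t = sin²t(1/cos²t - 1) = sin²t · (1 - cos²t)/cos²t = sin²t · sin²t/cos²t = sin²t · tan²t = LHS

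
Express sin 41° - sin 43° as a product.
sin 41° - sin 43° = 2 cos(42°) sin(-1°)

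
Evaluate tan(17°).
tan(17°) = 0.3057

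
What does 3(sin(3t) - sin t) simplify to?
3(sin(3t) - sin t) = 3(2 cos(2t) sin t) (using Sum-to-product)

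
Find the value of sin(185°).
sin(185°) = -0.08716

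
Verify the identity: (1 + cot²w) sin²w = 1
LHS = csc²w · sin²w = (1/sin²w) · sin²w = 1 = RHS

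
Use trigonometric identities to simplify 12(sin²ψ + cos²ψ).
12(sin²ψ + cos²ψ) = 12 (using Pythagorean identity)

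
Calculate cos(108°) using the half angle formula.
cos(108°) = -√((1 + cos 216°)/2) = -0.309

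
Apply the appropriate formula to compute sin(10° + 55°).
sin(10° + 55°) = sin 10° cos 55° + cos 10° sin 55° = 0.9063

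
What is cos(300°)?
cos(300°) = 1/2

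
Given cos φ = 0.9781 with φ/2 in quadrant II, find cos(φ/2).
cos(φ/2) = ±√((1 + cos φ)/2); negative since φ/2 ∈ QII, so cos(φ/2) = -0.9945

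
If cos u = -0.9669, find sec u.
sec u = 1/cos u = -1.034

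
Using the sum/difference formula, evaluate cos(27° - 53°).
cos(27° - 53°) = cos 27° cos 53° + sin 27° sin 53° = 0.8988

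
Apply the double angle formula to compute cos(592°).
cos(592°) = cos²296° - sin²296° = -0.6157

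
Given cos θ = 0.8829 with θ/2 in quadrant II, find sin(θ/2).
sin(θ/2) = ±√((1 - cos θ)/2); positive since θ/2 ∈ QII, so sin(θ/2) = 0.242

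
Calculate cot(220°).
cot(220°) = 1.192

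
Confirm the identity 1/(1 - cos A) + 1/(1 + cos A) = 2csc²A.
LHS = [(1 + cos A) + (1 - cos A)] / [(1 - cos A)(1 + cos A)] = 2/(1 - cos²A) = 2/sin²A = 2csc²A = RHS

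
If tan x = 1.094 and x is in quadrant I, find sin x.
sin x = 0.7381 (using tan²x + 1 = sec²x)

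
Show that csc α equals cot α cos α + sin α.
RHS = cos²α/sin α + sin α = (cos²α + sin²α)/sin α = 1/sin α = csc α = LHS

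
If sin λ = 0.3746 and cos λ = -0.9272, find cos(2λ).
cos(2λ) = cos²λ - sin²λ = 0.7194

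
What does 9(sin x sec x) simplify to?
9(sin x sec x) = 9(tan x) (using Reciprocal + quotient)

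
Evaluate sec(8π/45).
sec(8π/45) = 1.179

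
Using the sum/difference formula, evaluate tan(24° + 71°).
tan(24° + 71°) = (tan 24° + tan 71°)/(1 - tan 24° tan 71°) = -11.43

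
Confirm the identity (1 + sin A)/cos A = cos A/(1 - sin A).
LHS = (1 + sin A)(1 - sin A) / (cos A(1 - sin A)) = (1 - sin²A) / (cos A(1 - sin A)) = cos²A / (cos A(1 - sin A)) = cos A/(1 - sin A) = RHS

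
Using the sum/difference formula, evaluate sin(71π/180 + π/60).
sin(71π/180 + π/60) = sin 71π/180 cos π/60 + cos 71π/180 sin π/60 = 0.9613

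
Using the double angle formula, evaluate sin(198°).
sin(198°) = 2 sin 99° cos 99° = -0.309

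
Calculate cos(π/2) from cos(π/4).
cos(π/2) = cos²π/4 - sin²π/4 = 0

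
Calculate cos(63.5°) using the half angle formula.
cos(63.5°) = √((1 + cos 127°)/2) = 0.4462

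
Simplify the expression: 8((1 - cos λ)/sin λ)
8((1 - cos λ)/sin λ) = 8(tan(λ/2)) (using Half angle)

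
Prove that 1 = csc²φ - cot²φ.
RHS = 1/sin²φ - cos²φ/sin²φ = (1 - cos²φ)/sin²φ = sin²φ/sin²φ = 1 = LHS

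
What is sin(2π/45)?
sin(2π/45) = 0.1392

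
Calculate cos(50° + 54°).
cos(50° + 54°) = cos 50° cos 54° - sin 50° sin 54° = -0.2419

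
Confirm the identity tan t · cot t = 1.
LHS = (sin t/cos t) · (cos t/sin t) = 1 = RHS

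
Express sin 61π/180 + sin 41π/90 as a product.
sin 61π/180 + sin 41π/90 = 2 sin(143π/360) cos(-7π/120)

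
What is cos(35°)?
cos(35°) = 0.8192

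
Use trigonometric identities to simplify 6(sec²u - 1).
6(sec²u - 1) = 6(tan²u) (using Pythagorean identity)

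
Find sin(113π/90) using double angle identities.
sin(113π/90) = 2 sin 113π/180 cos 113π/180 = -0.7193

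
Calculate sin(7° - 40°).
sin(7° - 40°) = sin 7° cos 40° - cos 7° sin 40° = -0.5446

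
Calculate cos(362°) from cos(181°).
cos(362°) = cos²181° - sin²181° = 0.9994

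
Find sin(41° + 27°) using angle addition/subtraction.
sin(41° + 27°) = sin 41° cos 27° + cos 41° sin 27° = 0.9272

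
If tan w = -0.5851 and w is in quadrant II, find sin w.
sin w = 0.505 (using tan²w + 1 = sec²w)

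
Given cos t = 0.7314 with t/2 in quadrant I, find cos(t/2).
cos(t/2) = ±√((1 + cos t)/2); positive since t/2 ∈ QI, so cos(t/2) = 0.9304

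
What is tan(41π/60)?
tan(41π/60) = -1.54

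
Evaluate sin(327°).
sin(327°) = -0.5446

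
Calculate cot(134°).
cot(134°) = -0.9657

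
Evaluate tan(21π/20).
tan(21π/20) = 0.1584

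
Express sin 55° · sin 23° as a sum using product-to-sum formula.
sin 55° sin 23° = (1/2)[cos(55°-23°) - cos(55°+23°)]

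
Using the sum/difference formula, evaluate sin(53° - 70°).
sin(53° - 70°) = sin 53° cos 70° - cos 53° sin 70° = -0.2924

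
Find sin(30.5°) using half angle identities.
sin(30.5°) = √((1 - cos 61°)/2) = 0.5075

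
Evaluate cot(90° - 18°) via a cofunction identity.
cot(90° - 18°) = tan(18°) = 0.3249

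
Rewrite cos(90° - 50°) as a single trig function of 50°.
cos(90° - 50°) = sin(50°)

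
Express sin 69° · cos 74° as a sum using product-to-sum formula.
sin 69° cos 74° = (1/2)[sin(69°+74°) + sin(69°-74°)]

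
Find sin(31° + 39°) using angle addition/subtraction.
sin(31° + 39°) = sin 31° cos 39° + cos 31° sin 39° = 0.9397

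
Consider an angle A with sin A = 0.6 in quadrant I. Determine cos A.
cos A = √(1 - sin²A) = 0.8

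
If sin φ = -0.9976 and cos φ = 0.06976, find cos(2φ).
cos(2φ) = cos²φ - sin²φ = -0.9903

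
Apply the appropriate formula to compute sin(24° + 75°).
sin(24° + 75°) = sin 24° cos 75° + cos 24° sin 75° = 0.9877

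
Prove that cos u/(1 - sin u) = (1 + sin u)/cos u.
RHS = (1 + sin u)(1 - sin u) / (cos u(1 - sin u)) = (1 - sin²u) / (cos u(1 - sin u)) = cos²u / (cos u(1 - sin u)) = cos u/(1 - sin u) = LHS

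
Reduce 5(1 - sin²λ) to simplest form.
5(1 - sin²λ) = 5(cos²λ) (using Pythagorean identity)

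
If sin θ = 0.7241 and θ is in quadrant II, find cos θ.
cos θ = -0.6897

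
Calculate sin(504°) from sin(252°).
sin(504°) = 2 sin 252° cos 252° = 0.5878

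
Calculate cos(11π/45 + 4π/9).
cos(11π/45 + 4π/9) = cos 11π/45 cos 4π/9 - sin 11π/45 sin 4π/9 = -0.5592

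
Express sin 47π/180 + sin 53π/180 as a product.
sin 47π/180 + sin 53π/180 = 2 sin(5π/18) cos(-π/60)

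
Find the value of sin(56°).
sin(56°) = 0.829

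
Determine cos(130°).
cos(130°) = -0.6428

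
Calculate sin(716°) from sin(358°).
sin(716°) = 2 sin 358° cos 358° = -0.06976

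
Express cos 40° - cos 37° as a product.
cos 40° - cos 37° = -2 sin(38.5°) sin(1.5°)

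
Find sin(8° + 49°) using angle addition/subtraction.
sin(8° + 49°) = sin 8° cos 49° + cos 8° sin 49° = 0.8387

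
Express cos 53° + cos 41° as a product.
cos 53° + cos 41° = 2 cos(47°) cos(6°)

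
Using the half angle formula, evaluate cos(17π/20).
cos(17π/20) = -√((1 + cos 17π/10)/2) = -0.891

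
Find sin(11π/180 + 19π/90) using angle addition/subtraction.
sin(11π/180 + 19π/90) = sin 11π/180 cos 19π/90 + cos 11π/180 sin 19π/90 = 0.7547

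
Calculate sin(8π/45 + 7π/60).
sin(8π/45 + 7π/60) = sin 8π/45 cos 7π/60 + cos 8π/45 sin 7π/60 = 0.7986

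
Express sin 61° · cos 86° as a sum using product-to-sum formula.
sin 61° cos 86° = (1/2)[sin(61°+86°) + sin(61°-86°)]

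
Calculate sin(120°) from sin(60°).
sin(120°) = 2 sin 60° cos 60° = √3/2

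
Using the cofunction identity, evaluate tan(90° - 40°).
tan(90° - 40°) = cot(40°) = 1.192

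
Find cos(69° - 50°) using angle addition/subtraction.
cos(69° - 50°) = cos 69° cos 50° + sin 69° sin 50° = 0.9455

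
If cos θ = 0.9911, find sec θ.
sec θ = 1/cos θ = 1.009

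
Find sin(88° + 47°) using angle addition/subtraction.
sin(88° + 47°) = sin 88° cos 47° + cos 88° sin 47° = √2/2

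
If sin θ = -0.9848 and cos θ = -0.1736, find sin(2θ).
sin(2θ) = 2 sin θ cos θ = 0.3419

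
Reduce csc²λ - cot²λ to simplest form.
csc²λ - cot²λ = 1 (using Pythagorean identity)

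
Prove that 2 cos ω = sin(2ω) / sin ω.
RHS = 2 sin ω cos ω / sin ω = 2 cos ω = LHS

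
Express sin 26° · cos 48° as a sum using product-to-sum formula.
sin 26° cos 48° = (1/2)[sin(26°+48°) + sin(26°-48°)]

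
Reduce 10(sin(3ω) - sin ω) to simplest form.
10(sin(3ω) - sin ω) = 10(2 cos(2ω) sin ω) (using Sum-to-product)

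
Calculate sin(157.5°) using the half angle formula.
sin(157.5°) = √((1 - cos 315°)/2) = √(2-√2)/2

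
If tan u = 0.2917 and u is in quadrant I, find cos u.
cos u = 0.96 (using tan²u + 1 = sec²u)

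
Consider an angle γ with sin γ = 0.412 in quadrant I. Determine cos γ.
cos γ = √(1 - sin²γ) = 0.9112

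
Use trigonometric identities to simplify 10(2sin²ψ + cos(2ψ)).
10(2sin²ψ + cos(2ψ)) = 10 (using Double angle)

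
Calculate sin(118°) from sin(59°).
sin(118°) = 2 sin 59° cos 59° = 0.8829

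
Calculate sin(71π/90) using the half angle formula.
sin(71π/90) = √((1 - cos 71π/45)/2) = 0.6157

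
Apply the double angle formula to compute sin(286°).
sin(286°) = 2 sin 143° cos 143° = -0.9613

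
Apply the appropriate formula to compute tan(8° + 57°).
tan(8° + 57°) = (tan 8° + tan 57°)/(1 - tan 8° tan 57°) = 2.145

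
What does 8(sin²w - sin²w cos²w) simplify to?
8(sin²w - sin²w cos²w) = 8(sin⁴w) (using Factoring)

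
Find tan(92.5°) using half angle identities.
tan(92.5°) = sin 185° / (1 + cos 185°) = -22.9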